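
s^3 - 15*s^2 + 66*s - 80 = (s - 8)*(s - 5)*(s - 2)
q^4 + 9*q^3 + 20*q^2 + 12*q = q*(q + 1)*(q + 2)*(q + 6)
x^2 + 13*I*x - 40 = (x + 5*I)*(x + 8*I)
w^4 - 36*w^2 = w^2*(w - 6)*(w + 6)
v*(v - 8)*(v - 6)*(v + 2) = v^4 - 12*v^3 + 20*v^2 + 96*v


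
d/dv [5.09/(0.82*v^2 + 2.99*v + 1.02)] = (-8.3476*v - 15.2191)/(0.82*v^2 + 2.99*v + 1.02)^2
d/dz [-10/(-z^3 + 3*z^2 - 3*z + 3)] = 30*(-z^2 + 2*z - 1)/(z^3 - 3*z^2 + 3*z - 3)^2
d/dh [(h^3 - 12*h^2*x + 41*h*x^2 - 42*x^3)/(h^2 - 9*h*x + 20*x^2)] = (h^4 - 18*h^3*x + 127*h^2*x^2 - 396*h*x^3 + 442*x^4)/(h^4 - 18*h^3*x + 121*h^2*x^2 - 360*h*x^3 + 400*x^4)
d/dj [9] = 0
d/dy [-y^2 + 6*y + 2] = 6 - 2*y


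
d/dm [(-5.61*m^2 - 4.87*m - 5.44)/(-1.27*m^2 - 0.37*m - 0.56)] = (-4.1092*m^2 - 7.5344*m + 0.7144)/(1.6129*m^4 + 0.9398*m^3 + 1.5593*m^2 + 0.4144*m + 0.3136)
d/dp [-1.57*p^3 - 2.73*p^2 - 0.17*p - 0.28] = -4.71*p^2 - 5.46*p - 0.17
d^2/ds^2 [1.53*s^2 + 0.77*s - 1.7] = 3.06000000000000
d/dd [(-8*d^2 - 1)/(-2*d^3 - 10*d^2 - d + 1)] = (-16*d^4 + 2*d^2 - 36*d - 1)/(4*d^6 + 40*d^5 + 104*d^4 + 16*d^3 - 19*d^2 - 2*d + 1)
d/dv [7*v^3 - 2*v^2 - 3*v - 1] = 21*v^2 - 4*v - 3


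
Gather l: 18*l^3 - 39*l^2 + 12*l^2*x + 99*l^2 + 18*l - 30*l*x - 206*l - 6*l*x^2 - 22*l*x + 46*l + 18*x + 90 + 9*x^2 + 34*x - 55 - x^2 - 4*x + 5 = 18*l^3 + l^2*(12*x + 60) + l*(-6*x^2 - 52*x - 142) + 8*x^2 + 48*x + 40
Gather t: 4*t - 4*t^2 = -4*t^2 + 4*t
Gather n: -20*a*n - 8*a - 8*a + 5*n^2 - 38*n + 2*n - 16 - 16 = -16*a + 5*n^2 + n*(-20*a - 36) - 32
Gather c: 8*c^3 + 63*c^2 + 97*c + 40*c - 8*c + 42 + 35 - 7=8*c^3 + 63*c^2 + 129*c + 70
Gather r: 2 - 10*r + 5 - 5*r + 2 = 9 - 15*r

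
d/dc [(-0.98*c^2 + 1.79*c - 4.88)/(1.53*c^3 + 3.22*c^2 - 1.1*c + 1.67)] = (1.4994*c^4 - 5.4774*c^3 + 17.7134*c^2 + 28.154*c - 2.3787)/(2.3409*c^6 + 9.8532*c^5 + 7.0024*c^4 - 1.9738*c^3 + 11.9648*c^2 - 3.674*c + 2.7889)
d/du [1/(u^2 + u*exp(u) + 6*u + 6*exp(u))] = (-u*exp(u) - 2*u - 7*exp(u) - 6)/(u^2 + u*exp(u) + 6*u + 6*exp(u))^2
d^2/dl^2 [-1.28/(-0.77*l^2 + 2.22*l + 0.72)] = (1.517824*l^2 - 4.376064*l - 1.28*(1.54*l - 2.22)*(3.08*l - 4.44) - 1.419264)/(-0.77*l^2 + 2.22*l + 0.72)^3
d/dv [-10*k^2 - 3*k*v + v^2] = -3*k + 2*v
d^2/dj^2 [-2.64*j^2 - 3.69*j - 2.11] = -5.28000000000000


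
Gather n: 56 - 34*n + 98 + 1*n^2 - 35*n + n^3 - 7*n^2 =n^3 - 6*n^2 - 69*n + 154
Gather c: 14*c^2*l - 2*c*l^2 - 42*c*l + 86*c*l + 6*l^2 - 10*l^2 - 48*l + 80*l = 14*c^2*l + c*(-2*l^2 + 44*l) - 4*l^2 + 32*l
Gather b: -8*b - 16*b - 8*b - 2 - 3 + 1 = -32*b - 4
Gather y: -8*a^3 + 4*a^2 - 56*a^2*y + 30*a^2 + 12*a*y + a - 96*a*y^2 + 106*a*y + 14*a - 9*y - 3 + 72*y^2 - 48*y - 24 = -8*a^3 + 34*a^2 + 15*a + y^2*(72 - 96*a) + y*(-56*a^2 + 118*a - 57) - 27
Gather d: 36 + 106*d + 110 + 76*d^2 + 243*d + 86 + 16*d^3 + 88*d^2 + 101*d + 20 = 16*d^3 + 164*d^2 + 450*d + 252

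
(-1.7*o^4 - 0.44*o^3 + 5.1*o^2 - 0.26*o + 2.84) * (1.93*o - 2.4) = -3.281*o^5 + 3.2308*o^4 + 10.899*o^3 - 12.7418*o^2 + 6.1052*o - 6.816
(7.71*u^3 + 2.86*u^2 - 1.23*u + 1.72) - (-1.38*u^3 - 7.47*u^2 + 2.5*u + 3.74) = 9.09*u^3 + 10.33*u^2 - 3.73*u - 2.02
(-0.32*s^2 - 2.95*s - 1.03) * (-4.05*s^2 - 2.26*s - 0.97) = 1.296*s^4 + 12.6707*s^3 + 11.1489*s^2 + 5.1893*s + 0.9991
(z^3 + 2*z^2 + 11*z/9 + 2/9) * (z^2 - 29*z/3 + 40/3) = z^5 - 23*z^4/3 - 43*z^3/9 + 407*z^2/27 + 382*z/27 + 80/27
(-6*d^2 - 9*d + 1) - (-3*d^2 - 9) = -3*d^2 - 9*d + 10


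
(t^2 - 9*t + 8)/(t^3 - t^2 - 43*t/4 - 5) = 4*(-t^2 + 9*t - 8)/(-4*t^3 + 4*t^2 + 43*t + 20)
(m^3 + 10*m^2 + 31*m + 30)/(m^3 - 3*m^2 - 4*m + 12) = (m^2 + 8*m + 15)/(m^2 - 5*m + 6)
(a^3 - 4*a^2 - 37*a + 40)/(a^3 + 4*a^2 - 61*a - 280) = (a - 1)/(a + 7)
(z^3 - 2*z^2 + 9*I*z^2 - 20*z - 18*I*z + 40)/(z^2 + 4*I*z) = z - 2 + 5*I - 10*I/z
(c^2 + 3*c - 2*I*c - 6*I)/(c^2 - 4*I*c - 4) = (c + 3)/(c - 2*I)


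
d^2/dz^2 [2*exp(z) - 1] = 2*exp(z)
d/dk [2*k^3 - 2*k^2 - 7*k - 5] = 6*k^2 - 4*k - 7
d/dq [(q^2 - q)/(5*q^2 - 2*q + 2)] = (3*q^2 + 4*q - 2)/(25*q^4 - 20*q^3 + 24*q^2 - 8*q + 4)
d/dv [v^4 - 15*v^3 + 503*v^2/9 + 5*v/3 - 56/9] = 4*v^3 - 45*v^2 + 1006*v/9 + 5/3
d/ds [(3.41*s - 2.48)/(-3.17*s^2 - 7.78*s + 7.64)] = (10.8097*s^2 - 15.7232*s + 6.758)/(10.0489*s^4 + 49.3252*s^3 + 12.0908*s^2 - 118.8784*s + 58.3696)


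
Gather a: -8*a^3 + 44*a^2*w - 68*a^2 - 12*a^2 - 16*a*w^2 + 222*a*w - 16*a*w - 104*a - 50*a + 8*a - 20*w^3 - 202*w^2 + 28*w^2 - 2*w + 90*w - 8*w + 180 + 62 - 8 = -8*a^3 + a^2*(44*w - 80) + a*(-16*w^2 + 206*w - 146) - 20*w^3 - 174*w^2 + 80*w + 234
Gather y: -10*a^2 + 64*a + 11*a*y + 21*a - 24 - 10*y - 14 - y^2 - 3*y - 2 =-10*a^2 + 85*a - y^2 + y*(11*a - 13) - 40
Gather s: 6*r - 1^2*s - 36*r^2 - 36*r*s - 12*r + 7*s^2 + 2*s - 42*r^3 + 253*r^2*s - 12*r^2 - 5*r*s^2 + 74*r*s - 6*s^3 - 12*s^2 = -42*r^3 - 48*r^2 - 6*r - 6*s^3 + s^2*(-5*r - 5) + s*(253*r^2 + 38*r + 1)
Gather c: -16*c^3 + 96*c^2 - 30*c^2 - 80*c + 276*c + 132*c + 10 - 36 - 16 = -16*c^3 + 66*c^2 + 328*c - 42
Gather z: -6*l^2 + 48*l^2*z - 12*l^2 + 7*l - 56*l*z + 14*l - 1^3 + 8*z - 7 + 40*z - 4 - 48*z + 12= -18*l^2 + 21*l + z*(48*l^2 - 56*l)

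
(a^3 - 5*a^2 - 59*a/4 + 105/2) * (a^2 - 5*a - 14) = a^5 - 10*a^4 - 15*a^3/4 + 785*a^2/4 - 56*a - 735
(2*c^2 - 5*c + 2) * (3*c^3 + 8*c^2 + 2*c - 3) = 6*c^5 + c^4 - 30*c^3 + 19*c - 6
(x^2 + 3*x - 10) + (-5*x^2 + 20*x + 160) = -4*x^2 + 23*x + 150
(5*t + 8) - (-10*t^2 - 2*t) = 10*t^2 + 7*t + 8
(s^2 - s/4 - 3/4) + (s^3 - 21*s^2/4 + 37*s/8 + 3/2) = s^3 - 17*s^2/4 + 35*s/8 + 3/4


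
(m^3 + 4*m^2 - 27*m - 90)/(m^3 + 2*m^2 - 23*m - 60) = (m + 6)/(m + 4)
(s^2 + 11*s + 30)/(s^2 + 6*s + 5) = (s + 6)/(s + 1)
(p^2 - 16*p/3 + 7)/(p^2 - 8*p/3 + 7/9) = 3*(p - 3)/(3*p - 1)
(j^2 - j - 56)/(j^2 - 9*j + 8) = (j + 7)/(j - 1)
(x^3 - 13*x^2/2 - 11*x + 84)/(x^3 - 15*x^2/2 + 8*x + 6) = (2*x^2 - x - 28)/(2*x^2 - 3*x - 2)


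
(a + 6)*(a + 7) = a^2 + 13*a + 42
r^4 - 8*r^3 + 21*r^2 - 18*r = r*(r - 3)^2*(r - 2)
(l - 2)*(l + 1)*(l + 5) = l^3 + 4*l^2 - 7*l - 10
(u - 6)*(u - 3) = u^2 - 9*u + 18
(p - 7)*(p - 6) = p^2 - 13*p + 42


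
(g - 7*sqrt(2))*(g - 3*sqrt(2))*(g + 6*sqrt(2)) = g^3 - 4*sqrt(2)*g^2 - 78*g + 252*sqrt(2)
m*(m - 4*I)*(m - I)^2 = m^4 - 6*I*m^3 - 9*m^2 + 4*I*m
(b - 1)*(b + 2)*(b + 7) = b^3 + 8*b^2 + 5*b - 14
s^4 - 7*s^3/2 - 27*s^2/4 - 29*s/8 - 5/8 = (s - 5)*(s + 1/2)^3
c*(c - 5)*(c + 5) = c^3 - 25*c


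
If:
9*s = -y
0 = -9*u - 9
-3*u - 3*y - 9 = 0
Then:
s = 2/9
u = -1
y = -2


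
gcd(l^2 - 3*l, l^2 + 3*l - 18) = l - 3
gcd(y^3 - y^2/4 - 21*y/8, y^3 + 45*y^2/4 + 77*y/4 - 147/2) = y - 7/4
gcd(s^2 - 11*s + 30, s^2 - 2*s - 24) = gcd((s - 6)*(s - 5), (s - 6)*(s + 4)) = s - 6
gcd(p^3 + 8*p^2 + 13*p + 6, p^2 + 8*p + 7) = p + 1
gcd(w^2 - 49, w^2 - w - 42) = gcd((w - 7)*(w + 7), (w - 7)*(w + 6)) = w - 7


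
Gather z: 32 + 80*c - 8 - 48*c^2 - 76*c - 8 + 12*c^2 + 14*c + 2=-36*c^2 + 18*c + 18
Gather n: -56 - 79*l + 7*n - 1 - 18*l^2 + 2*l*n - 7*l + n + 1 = -18*l^2 - 86*l + n*(2*l + 8) - 56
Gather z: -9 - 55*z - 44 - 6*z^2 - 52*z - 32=-6*z^2 - 107*z - 85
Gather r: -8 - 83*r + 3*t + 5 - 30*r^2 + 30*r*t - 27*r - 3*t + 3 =-30*r^2 + r*(30*t - 110)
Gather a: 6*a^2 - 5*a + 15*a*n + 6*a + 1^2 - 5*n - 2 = 6*a^2 + a*(15*n + 1) - 5*n - 1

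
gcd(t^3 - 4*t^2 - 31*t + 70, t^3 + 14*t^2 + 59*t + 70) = t + 5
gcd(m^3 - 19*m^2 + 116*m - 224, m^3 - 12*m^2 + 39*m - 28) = m^2 - 11*m + 28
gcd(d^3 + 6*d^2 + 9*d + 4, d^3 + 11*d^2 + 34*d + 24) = d^2 + 5*d + 4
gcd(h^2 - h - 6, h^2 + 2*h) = h + 2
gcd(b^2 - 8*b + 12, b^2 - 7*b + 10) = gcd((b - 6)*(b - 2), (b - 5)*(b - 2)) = b - 2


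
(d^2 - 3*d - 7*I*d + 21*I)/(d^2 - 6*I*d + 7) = (d - 3)/(d + I)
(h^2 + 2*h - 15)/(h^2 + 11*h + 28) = (h^2 + 2*h - 15)/(h^2 + 11*h + 28)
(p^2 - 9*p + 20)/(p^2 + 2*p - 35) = (p - 4)/(p + 7)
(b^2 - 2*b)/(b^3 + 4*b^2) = (b - 2)/(b*(b + 4))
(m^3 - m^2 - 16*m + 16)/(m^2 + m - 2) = (m^2 - 16)/(m + 2)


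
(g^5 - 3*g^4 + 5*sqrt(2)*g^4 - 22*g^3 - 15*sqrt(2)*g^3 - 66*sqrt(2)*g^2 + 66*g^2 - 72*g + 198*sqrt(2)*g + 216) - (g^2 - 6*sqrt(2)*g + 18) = g^5 - 3*g^4 + 5*sqrt(2)*g^4 - 22*g^3 - 15*sqrt(2)*g^3 - 66*sqrt(2)*g^2 + 65*g^2 - 72*g + 204*sqrt(2)*g + 198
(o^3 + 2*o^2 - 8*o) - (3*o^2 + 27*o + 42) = o^3 - o^2 - 35*o - 42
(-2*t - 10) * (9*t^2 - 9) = -18*t^3 - 90*t^2 + 18*t + 90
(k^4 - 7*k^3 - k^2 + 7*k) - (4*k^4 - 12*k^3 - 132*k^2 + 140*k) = -3*k^4 + 5*k^3 + 131*k^2 - 133*k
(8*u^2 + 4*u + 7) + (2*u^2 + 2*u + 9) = 10*u^2 + 6*u + 16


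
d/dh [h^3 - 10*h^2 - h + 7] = 3*h^2 - 20*h - 1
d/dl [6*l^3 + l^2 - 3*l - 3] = 18*l^2 + 2*l - 3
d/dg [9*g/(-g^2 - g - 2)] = 9*(g^2 - 2)/(g^4 + 2*g^3 + 5*g^2 + 4*g + 4)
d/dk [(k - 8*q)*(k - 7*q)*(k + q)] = 3*k^2 - 28*k*q + 41*q^2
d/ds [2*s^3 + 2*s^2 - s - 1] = 6*s^2 + 4*s - 1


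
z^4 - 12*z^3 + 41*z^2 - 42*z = z*(z - 7)*(z - 3)*(z - 2)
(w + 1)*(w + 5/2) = w^2 + 7*w/2 + 5/2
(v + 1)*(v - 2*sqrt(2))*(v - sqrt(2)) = v^3 - 3*sqrt(2)*v^2 + v^2 - 3*sqrt(2)*v + 4*v + 4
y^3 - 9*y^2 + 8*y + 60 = (y - 6)*(y - 5)*(y + 2)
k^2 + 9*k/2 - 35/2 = (k - 5/2)*(k + 7)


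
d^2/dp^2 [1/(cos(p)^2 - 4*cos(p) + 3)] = (-4*sin(p)^4 + 6*sin(p)^2 - 27*cos(p) + 3*cos(3*p) + 24)/((cos(p) - 3)^3*(cos(p) - 1)^3)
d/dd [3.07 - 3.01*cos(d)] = 3.01*sin(d)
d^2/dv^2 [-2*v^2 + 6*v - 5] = -4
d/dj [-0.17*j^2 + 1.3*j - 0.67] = 1.3 - 0.34*j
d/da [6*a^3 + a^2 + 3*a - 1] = 18*a^2 + 2*a + 3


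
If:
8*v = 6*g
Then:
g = 4*v/3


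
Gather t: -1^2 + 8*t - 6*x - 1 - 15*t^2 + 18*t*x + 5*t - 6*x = -15*t^2 + t*(18*x + 13) - 12*x - 2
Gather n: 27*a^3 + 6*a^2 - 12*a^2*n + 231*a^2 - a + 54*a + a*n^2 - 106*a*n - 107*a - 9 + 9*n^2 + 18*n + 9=27*a^3 + 237*a^2 - 54*a + n^2*(a + 9) + n*(-12*a^2 - 106*a + 18)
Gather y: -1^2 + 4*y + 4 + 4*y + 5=8*y + 8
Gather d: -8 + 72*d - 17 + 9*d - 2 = 81*d - 27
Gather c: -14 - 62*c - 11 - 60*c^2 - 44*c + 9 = -60*c^2 - 106*c - 16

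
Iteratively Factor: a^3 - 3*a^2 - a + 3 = (a - 1)*(a^2 - 2*a - 3) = (a - 3)*(a - 1)*(a + 1)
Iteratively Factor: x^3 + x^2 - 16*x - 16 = (x + 4)*(x^2 - 3*x - 4) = (x + 1)*(x + 4)*(x - 4)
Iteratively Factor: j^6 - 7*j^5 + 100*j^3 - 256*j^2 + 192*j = (j)*(j^5 - 7*j^4 + 100*j^2 - 256*j + 192) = j*(j - 2)*(j^4 - 5*j^3 - 10*j^2 + 80*j - 96) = j*(j - 2)*(j + 4)*(j^3 - 9*j^2 + 26*j - 24) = j*(j - 4)*(j - 2)*(j + 4)*(j^2 - 5*j + 6) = j*(j - 4)*(j - 2)^2*(j + 4)*(j - 3)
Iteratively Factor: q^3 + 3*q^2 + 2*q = (q + 2)*(q^2 + q) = q*(q + 2)*(q + 1)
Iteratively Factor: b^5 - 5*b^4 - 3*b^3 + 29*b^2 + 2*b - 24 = (b - 1)*(b^4 - 4*b^3 - 7*b^2 + 22*b + 24) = (b - 3)*(b - 1)*(b^3 - b^2 - 10*b - 8) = (b - 4)*(b - 3)*(b - 1)*(b^2 + 3*b + 2) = (b - 4)*(b - 3)*(b - 1)*(b + 1)*(b + 2)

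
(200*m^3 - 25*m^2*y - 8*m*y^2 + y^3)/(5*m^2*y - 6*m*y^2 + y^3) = (-40*m^2 - 3*m*y + y^2)/(y*(-m + y))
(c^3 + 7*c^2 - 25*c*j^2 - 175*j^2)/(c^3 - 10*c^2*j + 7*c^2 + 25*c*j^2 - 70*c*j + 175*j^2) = (c + 5*j)/(c - 5*j)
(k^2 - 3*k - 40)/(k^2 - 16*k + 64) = (k + 5)/(k - 8)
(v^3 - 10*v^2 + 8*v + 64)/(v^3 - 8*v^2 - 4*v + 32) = (v - 4)/(v - 2)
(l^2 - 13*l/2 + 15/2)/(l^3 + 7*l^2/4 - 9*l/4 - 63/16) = 8*(l - 5)/(8*l^2 + 26*l + 21)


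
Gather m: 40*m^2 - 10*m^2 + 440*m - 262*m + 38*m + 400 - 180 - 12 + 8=30*m^2 + 216*m + 216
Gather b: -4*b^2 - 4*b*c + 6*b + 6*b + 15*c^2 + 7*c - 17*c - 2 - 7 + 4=-4*b^2 + b*(12 - 4*c) + 15*c^2 - 10*c - 5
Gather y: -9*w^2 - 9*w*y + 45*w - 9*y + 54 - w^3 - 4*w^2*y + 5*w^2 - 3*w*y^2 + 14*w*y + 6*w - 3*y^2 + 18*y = -w^3 - 4*w^2 + 51*w + y^2*(-3*w - 3) + y*(-4*w^2 + 5*w + 9) + 54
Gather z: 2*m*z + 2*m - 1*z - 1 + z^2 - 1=2*m + z^2 + z*(2*m - 1) - 2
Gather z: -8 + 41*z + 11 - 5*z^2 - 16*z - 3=-5*z^2 + 25*z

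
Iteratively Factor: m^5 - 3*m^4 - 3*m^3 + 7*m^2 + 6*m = (m - 2)*(m^4 - m^3 - 5*m^2 - 3*m) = (m - 2)*(m + 1)*(m^3 - 2*m^2 - 3*m) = (m - 2)*(m + 1)^2*(m^2 - 3*m) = (m - 3)*(m - 2)*(m + 1)^2*(m)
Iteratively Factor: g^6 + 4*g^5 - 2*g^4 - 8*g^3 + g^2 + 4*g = (g + 4)*(g^5 - 2*g^3 + g) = (g + 1)*(g + 4)*(g^4 - g^3 - g^2 + g) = (g + 1)^2*(g + 4)*(g^3 - 2*g^2 + g) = (g - 1)*(g + 1)^2*(g + 4)*(g^2 - g) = g*(g - 1)*(g + 1)^2*(g + 4)*(g - 1)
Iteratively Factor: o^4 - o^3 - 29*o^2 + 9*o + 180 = (o - 3)*(o^3 + 2*o^2 - 23*o - 60) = (o - 5)*(o - 3)*(o^2 + 7*o + 12) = (o - 5)*(o - 3)*(o + 3)*(o + 4)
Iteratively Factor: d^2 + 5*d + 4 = (d + 1)*(d + 4)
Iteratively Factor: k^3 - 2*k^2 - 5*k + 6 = (k - 1)*(k^2 - k - 6) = (k - 1)*(k + 2)*(k - 3)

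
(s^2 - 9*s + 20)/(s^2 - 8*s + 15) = (s - 4)/(s - 3)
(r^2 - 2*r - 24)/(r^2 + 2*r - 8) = (r - 6)/(r - 2)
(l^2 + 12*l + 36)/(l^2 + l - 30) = (l + 6)/(l - 5)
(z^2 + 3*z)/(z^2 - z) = (z + 3)/(z - 1)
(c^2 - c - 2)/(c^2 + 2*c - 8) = (c + 1)/(c + 4)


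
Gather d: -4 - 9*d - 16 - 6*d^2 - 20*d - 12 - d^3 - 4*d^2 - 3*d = -d^3 - 10*d^2 - 32*d - 32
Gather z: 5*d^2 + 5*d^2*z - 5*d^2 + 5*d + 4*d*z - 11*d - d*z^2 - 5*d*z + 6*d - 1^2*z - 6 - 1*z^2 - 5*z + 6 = z^2*(-d - 1) + z*(5*d^2 - d - 6)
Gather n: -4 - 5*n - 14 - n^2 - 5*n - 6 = -n^2 - 10*n - 24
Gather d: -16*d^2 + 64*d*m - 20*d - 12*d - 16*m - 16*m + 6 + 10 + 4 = -16*d^2 + d*(64*m - 32) - 32*m + 20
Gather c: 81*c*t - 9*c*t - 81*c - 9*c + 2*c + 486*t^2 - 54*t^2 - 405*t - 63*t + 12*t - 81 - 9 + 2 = c*(72*t - 88) + 432*t^2 - 456*t - 88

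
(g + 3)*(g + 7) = g^2 + 10*g + 21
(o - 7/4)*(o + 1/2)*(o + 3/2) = o^3 + o^2/4 - 11*o/4 - 21/16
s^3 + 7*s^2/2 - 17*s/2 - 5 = (s - 2)*(s + 1/2)*(s + 5)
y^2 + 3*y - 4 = (y - 1)*(y + 4)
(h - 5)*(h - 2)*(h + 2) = h^3 - 5*h^2 - 4*h + 20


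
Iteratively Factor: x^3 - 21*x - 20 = (x + 1)*(x^2 - x - 20) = (x - 5)*(x + 1)*(x + 4)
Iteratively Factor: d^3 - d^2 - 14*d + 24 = (d - 3)*(d^2 + 2*d - 8) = (d - 3)*(d - 2)*(d + 4)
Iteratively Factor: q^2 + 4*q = (q + 4)*(q)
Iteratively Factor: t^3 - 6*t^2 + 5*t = (t - 1)*(t^2 - 5*t) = (t - 5)*(t - 1)*(t)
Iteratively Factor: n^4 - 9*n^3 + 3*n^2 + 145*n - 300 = (n - 3)*(n^3 - 6*n^2 - 15*n + 100) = (n - 5)*(n - 3)*(n^2 - n - 20) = (n - 5)*(n - 3)*(n + 4)*(n - 5)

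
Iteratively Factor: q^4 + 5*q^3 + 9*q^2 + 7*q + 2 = (q + 1)*(q^3 + 4*q^2 + 5*q + 2) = (q + 1)^2*(q^2 + 3*q + 2) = (q + 1)^3*(q + 2)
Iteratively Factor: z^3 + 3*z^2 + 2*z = (z + 1)*(z^2 + 2*z) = (z + 1)*(z + 2)*(z)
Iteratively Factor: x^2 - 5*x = (x - 5)*(x)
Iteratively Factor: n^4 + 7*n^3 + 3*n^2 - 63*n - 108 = (n + 3)*(n^3 + 4*n^2 - 9*n - 36) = (n - 3)*(n + 3)*(n^2 + 7*n + 12) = (n - 3)*(n + 3)^2*(n + 4)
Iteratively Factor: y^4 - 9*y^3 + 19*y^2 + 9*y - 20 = (y - 5)*(y^3 - 4*y^2 - y + 4) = (y - 5)*(y - 4)*(y^2 - 1) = (y - 5)*(y - 4)*(y + 1)*(y - 1)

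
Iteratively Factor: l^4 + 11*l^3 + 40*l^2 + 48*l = (l)*(l^3 + 11*l^2 + 40*l + 48) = l*(l + 4)*(l^2 + 7*l + 12) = l*(l + 3)*(l + 4)*(l + 4)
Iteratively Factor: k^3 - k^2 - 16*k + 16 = (k - 4)*(k^2 + 3*k - 4) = (k - 4)*(k + 4)*(k - 1)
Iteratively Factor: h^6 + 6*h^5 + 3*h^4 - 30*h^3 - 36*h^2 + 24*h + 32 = (h + 2)*(h^5 + 4*h^4 - 5*h^3 - 20*h^2 + 4*h + 16) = (h + 2)^2*(h^4 + 2*h^3 - 9*h^2 - 2*h + 8) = (h + 1)*(h + 2)^2*(h^3 + h^2 - 10*h + 8) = (h - 2)*(h + 1)*(h + 2)^2*(h^2 + 3*h - 4) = (h - 2)*(h + 1)*(h + 2)^2*(h + 4)*(h - 1)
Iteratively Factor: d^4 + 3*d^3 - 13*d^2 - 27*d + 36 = (d - 3)*(d^3 + 6*d^2 + 5*d - 12) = (d - 3)*(d + 3)*(d^2 + 3*d - 4) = (d - 3)*(d - 1)*(d + 3)*(d + 4)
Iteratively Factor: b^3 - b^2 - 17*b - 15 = (b + 1)*(b^2 - 2*b - 15) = (b - 5)*(b + 1)*(b + 3)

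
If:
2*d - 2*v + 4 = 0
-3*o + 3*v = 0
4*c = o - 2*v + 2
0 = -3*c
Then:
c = 0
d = 0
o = 2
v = 2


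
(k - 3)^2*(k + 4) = k^3 - 2*k^2 - 15*k + 36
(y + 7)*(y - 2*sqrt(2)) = y^2 - 2*sqrt(2)*y + 7*y - 14*sqrt(2)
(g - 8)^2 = g^2 - 16*g + 64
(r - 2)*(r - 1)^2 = r^3 - 4*r^2 + 5*r - 2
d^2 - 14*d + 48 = (d - 8)*(d - 6)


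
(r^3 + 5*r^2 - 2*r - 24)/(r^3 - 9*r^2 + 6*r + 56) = (r^3 + 5*r^2 - 2*r - 24)/(r^3 - 9*r^2 + 6*r + 56)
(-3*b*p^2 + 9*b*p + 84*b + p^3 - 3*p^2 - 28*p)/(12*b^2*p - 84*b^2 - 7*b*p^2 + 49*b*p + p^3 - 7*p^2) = (p + 4)/(-4*b + p)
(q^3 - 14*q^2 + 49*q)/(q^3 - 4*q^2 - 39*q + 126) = q*(q - 7)/(q^2 + 3*q - 18)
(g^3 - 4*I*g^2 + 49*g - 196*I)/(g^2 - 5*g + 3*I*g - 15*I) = (g^3 - 4*I*g^2 + 49*g - 196*I)/(g^2 + g*(-5 + 3*I) - 15*I)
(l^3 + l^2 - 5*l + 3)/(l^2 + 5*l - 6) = (l^2 + 2*l - 3)/(l + 6)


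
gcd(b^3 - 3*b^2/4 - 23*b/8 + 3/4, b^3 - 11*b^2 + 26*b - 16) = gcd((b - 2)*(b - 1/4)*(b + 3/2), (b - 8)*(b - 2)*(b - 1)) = b - 2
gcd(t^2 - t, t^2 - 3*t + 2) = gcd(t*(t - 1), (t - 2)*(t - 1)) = t - 1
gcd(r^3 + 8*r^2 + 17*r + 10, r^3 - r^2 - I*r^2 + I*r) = 1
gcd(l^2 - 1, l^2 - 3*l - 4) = l + 1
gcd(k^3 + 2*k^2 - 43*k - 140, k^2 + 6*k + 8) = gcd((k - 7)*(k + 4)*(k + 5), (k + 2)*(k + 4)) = k + 4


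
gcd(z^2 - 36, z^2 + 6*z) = z + 6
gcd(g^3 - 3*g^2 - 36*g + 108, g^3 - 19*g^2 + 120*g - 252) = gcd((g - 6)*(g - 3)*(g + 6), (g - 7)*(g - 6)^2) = g - 6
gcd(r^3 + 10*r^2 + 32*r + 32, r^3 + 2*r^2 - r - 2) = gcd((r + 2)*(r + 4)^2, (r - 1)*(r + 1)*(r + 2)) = r + 2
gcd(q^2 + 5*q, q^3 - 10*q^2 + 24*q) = q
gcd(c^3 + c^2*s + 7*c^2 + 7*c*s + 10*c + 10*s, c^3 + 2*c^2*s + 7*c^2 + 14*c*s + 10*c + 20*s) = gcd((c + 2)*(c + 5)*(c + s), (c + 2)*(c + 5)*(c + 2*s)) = c^2 + 7*c + 10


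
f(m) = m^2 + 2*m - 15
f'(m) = 2*m + 2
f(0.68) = -13.18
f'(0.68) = 3.36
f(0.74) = -12.97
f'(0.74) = 3.48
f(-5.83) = 7.33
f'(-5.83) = -9.66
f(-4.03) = -6.82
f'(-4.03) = -6.06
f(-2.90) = -12.39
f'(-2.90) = -3.80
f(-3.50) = -9.75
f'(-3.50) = -5.00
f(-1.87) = -15.24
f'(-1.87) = -1.74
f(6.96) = 47.36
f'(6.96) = 15.92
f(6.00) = 33.00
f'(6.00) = 14.00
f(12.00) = 153.00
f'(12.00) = 26.00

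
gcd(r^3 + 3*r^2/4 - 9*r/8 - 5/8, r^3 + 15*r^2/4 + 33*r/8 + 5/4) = r^2 + 7*r/4 + 5/8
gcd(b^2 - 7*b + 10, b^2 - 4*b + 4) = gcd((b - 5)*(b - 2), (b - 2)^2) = b - 2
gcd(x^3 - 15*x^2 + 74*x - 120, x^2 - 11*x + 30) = x^2 - 11*x + 30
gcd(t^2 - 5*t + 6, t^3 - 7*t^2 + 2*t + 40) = 1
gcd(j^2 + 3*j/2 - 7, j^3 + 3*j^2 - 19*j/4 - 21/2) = j^2 + 3*j/2 - 7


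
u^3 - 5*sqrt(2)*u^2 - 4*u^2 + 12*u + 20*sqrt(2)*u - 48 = (u - 4)*(u - 3*sqrt(2))*(u - 2*sqrt(2))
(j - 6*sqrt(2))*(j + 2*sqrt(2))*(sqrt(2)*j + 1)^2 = 2*j^4 - 6*sqrt(2)*j^3 - 63*j^2 - 52*sqrt(2)*j - 24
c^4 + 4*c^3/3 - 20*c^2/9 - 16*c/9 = c*(c - 4/3)*(c + 2/3)*(c + 2)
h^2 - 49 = (h - 7)*(h + 7)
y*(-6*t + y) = -6*t*y + y^2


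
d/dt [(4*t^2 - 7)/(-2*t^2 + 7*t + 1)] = (28*t^2 - 20*t + 49)/(4*t^4 - 28*t^3 + 45*t^2 + 14*t + 1)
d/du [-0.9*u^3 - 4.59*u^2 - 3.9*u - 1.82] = -2.7*u^2 - 9.18*u - 3.9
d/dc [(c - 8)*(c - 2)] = 2*c - 10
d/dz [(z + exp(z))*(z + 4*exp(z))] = 5*z*exp(z) + 2*z + 8*exp(2*z) + 5*exp(z)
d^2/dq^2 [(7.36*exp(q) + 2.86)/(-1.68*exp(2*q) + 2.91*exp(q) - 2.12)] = (-20.772864*exp(4*q) - 68.269824*exp(3*q) + 199.22616*exp(2*q) - 28.879374*exp(q) - 50.722696)*exp(q)/(4.741632*exp(6*q) - 24.639552*exp(5*q) + 60.629688*exp(4*q) - 86.827707*exp(3*q) + 76.508892*exp(2*q) - 39.236112*exp(q) + 9.528128)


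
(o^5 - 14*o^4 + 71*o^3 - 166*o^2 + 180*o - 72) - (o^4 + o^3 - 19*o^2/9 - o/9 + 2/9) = o^5 - 15*o^4 + 70*o^3 - 1475*o^2/9 + 1621*o/9 - 650/9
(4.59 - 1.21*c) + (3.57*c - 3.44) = 2.36*c + 1.15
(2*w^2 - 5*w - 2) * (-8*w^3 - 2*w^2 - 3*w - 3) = -16*w^5 + 36*w^4 + 20*w^3 + 13*w^2 + 21*w + 6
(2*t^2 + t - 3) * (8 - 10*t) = -20*t^3 + 6*t^2 + 38*t - 24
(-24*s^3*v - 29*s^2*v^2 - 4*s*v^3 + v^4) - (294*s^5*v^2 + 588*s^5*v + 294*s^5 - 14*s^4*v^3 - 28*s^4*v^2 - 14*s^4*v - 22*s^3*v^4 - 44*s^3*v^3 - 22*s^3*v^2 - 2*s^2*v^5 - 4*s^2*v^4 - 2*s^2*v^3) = -294*s^5*v^2 - 588*s^5*v - 294*s^5 + 14*s^4*v^3 + 28*s^4*v^2 + 14*s^4*v + 22*s^3*v^4 + 44*s^3*v^3 + 22*s^3*v^2 - 24*s^3*v + 2*s^2*v^5 + 4*s^2*v^4 + 2*s^2*v^3 - 29*s^2*v^2 - 4*s*v^3 + v^4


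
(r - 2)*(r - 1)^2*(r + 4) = r^4 - 11*r^2 + 18*r - 8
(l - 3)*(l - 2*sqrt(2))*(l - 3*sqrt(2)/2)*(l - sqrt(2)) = l^4 - 9*sqrt(2)*l^3/2 - 3*l^3 + 13*l^2 + 27*sqrt(2)*l^2/2 - 39*l - 6*sqrt(2)*l + 18*sqrt(2)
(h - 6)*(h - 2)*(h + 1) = h^3 - 7*h^2 + 4*h + 12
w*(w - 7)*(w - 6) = w^3 - 13*w^2 + 42*w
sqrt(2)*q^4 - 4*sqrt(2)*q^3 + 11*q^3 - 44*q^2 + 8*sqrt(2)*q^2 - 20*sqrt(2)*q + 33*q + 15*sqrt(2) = (q - 3)*(q - 1)*(q + 5*sqrt(2))*(sqrt(2)*q + 1)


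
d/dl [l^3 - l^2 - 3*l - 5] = 3*l^2 - 2*l - 3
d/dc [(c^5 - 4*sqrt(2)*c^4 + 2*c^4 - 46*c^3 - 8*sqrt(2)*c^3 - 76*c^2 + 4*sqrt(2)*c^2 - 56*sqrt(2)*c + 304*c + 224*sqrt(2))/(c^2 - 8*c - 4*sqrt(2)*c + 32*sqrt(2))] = (3*c^6 - 24*sqrt(2)*c^5 - 28*c^5 + 2*c^4 + 224*sqrt(2)*c^4 - 160*c^3 + 752*sqrt(2)*c^3 - 4088*sqrt(2)*c^2 - 1264*c^2 - 5312*sqrt(2)*c + 512*c - 1792 + 11520*sqrt(2))/(c^4 - 16*c^3 - 8*sqrt(2)*c^3 + 96*c^2 + 128*sqrt(2)*c^2 - 512*sqrt(2)*c - 512*c + 2048)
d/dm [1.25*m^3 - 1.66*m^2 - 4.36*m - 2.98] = 3.75*m^2 - 3.32*m - 4.36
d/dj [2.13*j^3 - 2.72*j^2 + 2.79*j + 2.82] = 6.39*j^2 - 5.44*j + 2.79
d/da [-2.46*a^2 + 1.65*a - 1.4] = 1.65 - 4.92*a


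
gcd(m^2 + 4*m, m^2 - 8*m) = m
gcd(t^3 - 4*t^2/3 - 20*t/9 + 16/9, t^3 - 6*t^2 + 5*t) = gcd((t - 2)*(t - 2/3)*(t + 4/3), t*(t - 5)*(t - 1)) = 1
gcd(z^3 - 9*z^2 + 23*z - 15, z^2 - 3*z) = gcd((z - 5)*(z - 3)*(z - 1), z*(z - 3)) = z - 3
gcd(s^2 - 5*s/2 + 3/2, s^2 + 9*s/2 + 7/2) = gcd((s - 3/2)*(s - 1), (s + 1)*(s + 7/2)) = 1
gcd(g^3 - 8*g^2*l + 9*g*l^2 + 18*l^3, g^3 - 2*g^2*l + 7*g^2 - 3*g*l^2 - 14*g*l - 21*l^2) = g^2 - 2*g*l - 3*l^2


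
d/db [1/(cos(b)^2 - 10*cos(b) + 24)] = 2*(cos(b) - 5)*sin(b)/(cos(b)^2 - 10*cos(b) + 24)^2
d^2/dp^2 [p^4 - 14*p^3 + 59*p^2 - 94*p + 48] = 12*p^2 - 84*p + 118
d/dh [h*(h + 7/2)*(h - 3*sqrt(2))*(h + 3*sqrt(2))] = 4*h^3 + 21*h^2/2 - 36*h - 63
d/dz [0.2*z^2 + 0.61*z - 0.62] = 0.4*z + 0.61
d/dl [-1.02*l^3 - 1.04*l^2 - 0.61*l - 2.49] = -3.06*l^2 - 2.08*l - 0.61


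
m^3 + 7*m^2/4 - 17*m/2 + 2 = (m - 2)*(m - 1/4)*(m + 4)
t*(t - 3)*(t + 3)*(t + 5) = t^4 + 5*t^3 - 9*t^2 - 45*t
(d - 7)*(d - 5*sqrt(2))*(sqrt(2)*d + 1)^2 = 2*d^4 - 14*d^3 - 8*sqrt(2)*d^3 - 19*d^2 + 56*sqrt(2)*d^2 - 5*sqrt(2)*d + 133*d + 35*sqrt(2)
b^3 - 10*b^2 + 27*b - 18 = (b - 6)*(b - 3)*(b - 1)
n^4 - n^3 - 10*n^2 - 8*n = n*(n - 4)*(n + 1)*(n + 2)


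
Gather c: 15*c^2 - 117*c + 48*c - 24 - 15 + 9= 15*c^2 - 69*c - 30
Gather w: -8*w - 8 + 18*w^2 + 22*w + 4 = 18*w^2 + 14*w - 4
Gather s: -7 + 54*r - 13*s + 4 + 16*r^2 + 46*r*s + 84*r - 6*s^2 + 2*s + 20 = 16*r^2 + 138*r - 6*s^2 + s*(46*r - 11) + 17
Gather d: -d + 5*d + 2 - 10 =4*d - 8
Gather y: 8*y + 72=8*y + 72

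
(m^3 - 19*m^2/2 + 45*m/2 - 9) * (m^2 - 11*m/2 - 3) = m^5 - 15*m^4 + 287*m^3/4 - 417*m^2/4 - 18*m + 27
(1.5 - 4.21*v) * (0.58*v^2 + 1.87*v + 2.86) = -2.4418*v^3 - 7.0027*v^2 - 9.2356*v + 4.29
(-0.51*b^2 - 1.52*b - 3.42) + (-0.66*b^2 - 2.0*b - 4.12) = -1.17*b^2 - 3.52*b - 7.54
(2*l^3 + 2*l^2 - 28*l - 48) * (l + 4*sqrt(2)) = 2*l^4 + 2*l^3 + 8*sqrt(2)*l^3 - 28*l^2 + 8*sqrt(2)*l^2 - 112*sqrt(2)*l - 48*l - 192*sqrt(2)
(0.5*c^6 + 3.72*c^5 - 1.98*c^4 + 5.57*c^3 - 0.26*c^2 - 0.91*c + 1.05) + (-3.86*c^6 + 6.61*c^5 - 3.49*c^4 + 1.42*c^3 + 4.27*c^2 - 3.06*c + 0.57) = -3.36*c^6 + 10.33*c^5 - 5.47*c^4 + 6.99*c^3 + 4.01*c^2 - 3.97*c + 1.62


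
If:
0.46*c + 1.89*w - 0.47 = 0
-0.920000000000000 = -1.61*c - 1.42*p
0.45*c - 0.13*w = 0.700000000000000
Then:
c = 1.52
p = -1.08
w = -0.12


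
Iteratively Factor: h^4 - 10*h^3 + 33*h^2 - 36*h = (h - 3)*(h^3 - 7*h^2 + 12*h) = (h - 3)^2*(h^2 - 4*h) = (h - 4)*(h - 3)^2*(h)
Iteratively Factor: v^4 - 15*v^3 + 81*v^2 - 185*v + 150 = (v - 2)*(v^3 - 13*v^2 + 55*v - 75) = (v - 5)*(v - 2)*(v^2 - 8*v + 15) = (v - 5)^2*(v - 2)*(v - 3)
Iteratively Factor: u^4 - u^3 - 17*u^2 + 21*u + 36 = (u + 4)*(u^3 - 5*u^2 + 3*u + 9) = (u + 1)*(u + 4)*(u^2 - 6*u + 9) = (u - 3)*(u + 1)*(u + 4)*(u - 3)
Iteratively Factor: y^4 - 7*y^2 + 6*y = (y)*(y^3 - 7*y + 6) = y*(y - 2)*(y^2 + 2*y - 3) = y*(y - 2)*(y + 3)*(y - 1)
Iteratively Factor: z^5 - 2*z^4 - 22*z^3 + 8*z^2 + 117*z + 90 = (z - 3)*(z^4 + z^3 - 19*z^2 - 49*z - 30) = (z - 3)*(z + 3)*(z^3 - 2*z^2 - 13*z - 10) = (z - 3)*(z + 1)*(z + 3)*(z^2 - 3*z - 10) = (z - 5)*(z - 3)*(z + 1)*(z + 3)*(z + 2)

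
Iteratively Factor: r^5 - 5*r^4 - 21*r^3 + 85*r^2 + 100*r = (r + 4)*(r^4 - 9*r^3 + 15*r^2 + 25*r) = (r - 5)*(r + 4)*(r^3 - 4*r^2 - 5*r) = (r - 5)^2*(r + 4)*(r^2 + r) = (r - 5)^2*(r + 1)*(r + 4)*(r)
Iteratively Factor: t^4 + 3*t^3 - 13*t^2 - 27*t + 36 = (t + 3)*(t^3 - 13*t + 12) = (t + 3)*(t + 4)*(t^2 - 4*t + 3) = (t - 1)*(t + 3)*(t + 4)*(t - 3)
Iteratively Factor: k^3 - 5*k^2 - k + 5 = (k - 5)*(k^2 - 1) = (k - 5)*(k + 1)*(k - 1)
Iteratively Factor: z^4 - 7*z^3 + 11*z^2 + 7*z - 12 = (z + 1)*(z^3 - 8*z^2 + 19*z - 12) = (z - 1)*(z + 1)*(z^2 - 7*z + 12) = (z - 3)*(z - 1)*(z + 1)*(z - 4)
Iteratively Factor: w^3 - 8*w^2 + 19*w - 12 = (w - 4)*(w^2 - 4*w + 3) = (w - 4)*(w - 3)*(w - 1)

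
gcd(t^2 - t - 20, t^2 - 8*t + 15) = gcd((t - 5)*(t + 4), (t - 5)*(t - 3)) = t - 5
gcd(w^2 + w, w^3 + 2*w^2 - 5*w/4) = w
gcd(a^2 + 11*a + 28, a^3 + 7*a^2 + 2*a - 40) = a + 4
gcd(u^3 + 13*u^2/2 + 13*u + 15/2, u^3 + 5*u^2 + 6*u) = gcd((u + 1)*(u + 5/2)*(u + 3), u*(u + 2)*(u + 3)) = u + 3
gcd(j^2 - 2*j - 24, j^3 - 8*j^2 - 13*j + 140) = j + 4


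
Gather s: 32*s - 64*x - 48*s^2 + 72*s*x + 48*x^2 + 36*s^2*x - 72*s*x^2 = s^2*(36*x - 48) + s*(-72*x^2 + 72*x + 32) + 48*x^2 - 64*x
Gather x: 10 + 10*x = 10*x + 10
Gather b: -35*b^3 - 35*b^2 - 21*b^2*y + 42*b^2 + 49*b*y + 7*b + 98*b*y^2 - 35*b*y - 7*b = -35*b^3 + b^2*(7 - 21*y) + b*(98*y^2 + 14*y)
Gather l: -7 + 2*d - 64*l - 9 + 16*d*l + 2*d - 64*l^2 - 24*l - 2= 4*d - 64*l^2 + l*(16*d - 88) - 18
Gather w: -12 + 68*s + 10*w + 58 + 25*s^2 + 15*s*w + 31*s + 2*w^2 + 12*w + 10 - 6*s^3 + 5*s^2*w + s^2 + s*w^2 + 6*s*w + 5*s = -6*s^3 + 26*s^2 + 104*s + w^2*(s + 2) + w*(5*s^2 + 21*s + 22) + 56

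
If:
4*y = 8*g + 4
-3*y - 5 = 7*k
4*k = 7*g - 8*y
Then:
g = -8/13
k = -8/13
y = -3/13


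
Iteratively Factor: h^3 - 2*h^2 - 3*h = (h - 3)*(h^2 + h) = h*(h - 3)*(h + 1)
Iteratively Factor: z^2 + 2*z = (z)*(z + 2)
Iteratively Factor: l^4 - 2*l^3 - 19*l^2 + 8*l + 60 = (l + 3)*(l^3 - 5*l^2 - 4*l + 20) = (l + 2)*(l + 3)*(l^2 - 7*l + 10) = (l - 5)*(l + 2)*(l + 3)*(l - 2)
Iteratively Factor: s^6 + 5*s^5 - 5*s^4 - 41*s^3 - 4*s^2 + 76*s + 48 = (s - 2)*(s^5 + 7*s^4 + 9*s^3 - 23*s^2 - 50*s - 24) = (s - 2)^2*(s^4 + 9*s^3 + 27*s^2 + 31*s + 12) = (s - 2)^2*(s + 1)*(s^3 + 8*s^2 + 19*s + 12) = (s - 2)^2*(s + 1)*(s + 3)*(s^2 + 5*s + 4) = (s - 2)^2*(s + 1)^2*(s + 3)*(s + 4)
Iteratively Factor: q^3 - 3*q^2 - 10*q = (q - 5)*(q^2 + 2*q) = (q - 5)*(q + 2)*(q)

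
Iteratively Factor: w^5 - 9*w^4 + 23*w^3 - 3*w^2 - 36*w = (w - 3)*(w^4 - 6*w^3 + 5*w^2 + 12*w) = (w - 4)*(w - 3)*(w^3 - 2*w^2 - 3*w) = (w - 4)*(w - 3)^2*(w^2 + w) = (w - 4)*(w - 3)^2*(w + 1)*(w)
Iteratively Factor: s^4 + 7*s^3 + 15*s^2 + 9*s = (s)*(s^3 + 7*s^2 + 15*s + 9) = s*(s + 3)*(s^2 + 4*s + 3) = s*(s + 1)*(s + 3)*(s + 3)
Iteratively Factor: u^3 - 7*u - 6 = (u - 3)*(u^2 + 3*u + 2) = (u - 3)*(u + 2)*(u + 1)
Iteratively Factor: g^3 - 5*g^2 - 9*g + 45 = (g - 5)*(g^2 - 9) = (g - 5)*(g + 3)*(g - 3)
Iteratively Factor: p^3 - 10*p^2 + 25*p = (p)*(p^2 - 10*p + 25) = p*(p - 5)*(p - 5)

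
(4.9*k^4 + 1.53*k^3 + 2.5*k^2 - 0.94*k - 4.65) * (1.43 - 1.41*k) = -6.909*k^5 + 4.8497*k^4 - 1.3371*k^3 + 4.9004*k^2 + 5.2123*k - 6.6495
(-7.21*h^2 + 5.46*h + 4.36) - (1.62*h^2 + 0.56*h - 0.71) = -8.83*h^2 + 4.9*h + 5.07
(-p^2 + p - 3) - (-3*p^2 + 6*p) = 2*p^2 - 5*p - 3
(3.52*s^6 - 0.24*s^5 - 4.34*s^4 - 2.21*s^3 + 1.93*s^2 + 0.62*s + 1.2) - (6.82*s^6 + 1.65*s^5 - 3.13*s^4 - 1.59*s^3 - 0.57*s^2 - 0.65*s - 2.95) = -3.3*s^6 - 1.89*s^5 - 1.21*s^4 - 0.62*s^3 + 2.5*s^2 + 1.27*s + 4.15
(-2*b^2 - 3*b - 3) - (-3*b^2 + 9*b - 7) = b^2 - 12*b + 4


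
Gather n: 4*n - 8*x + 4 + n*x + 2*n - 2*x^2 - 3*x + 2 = n*(x + 6) - 2*x^2 - 11*x + 6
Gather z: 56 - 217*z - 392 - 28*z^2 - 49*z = -28*z^2 - 266*z - 336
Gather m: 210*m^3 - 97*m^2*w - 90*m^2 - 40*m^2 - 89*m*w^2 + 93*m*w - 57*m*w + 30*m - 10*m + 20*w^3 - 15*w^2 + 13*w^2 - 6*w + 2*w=210*m^3 + m^2*(-97*w - 130) + m*(-89*w^2 + 36*w + 20) + 20*w^3 - 2*w^2 - 4*w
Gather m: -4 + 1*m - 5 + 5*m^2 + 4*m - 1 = 5*m^2 + 5*m - 10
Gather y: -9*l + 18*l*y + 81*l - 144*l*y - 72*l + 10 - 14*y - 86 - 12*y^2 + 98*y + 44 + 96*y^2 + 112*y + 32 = 84*y^2 + y*(196 - 126*l)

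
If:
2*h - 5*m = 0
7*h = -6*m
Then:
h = 0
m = 0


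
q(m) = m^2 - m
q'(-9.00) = -19.00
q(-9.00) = 90.00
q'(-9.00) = -19.00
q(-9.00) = 90.00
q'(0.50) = 0.00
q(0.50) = -0.25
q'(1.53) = 2.06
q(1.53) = 0.81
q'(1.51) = 2.02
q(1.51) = 0.77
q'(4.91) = 8.82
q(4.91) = 19.20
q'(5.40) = 9.80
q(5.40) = 23.76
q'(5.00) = 9.00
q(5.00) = 20.00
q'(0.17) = -0.66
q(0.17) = -0.14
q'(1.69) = 2.38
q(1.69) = 1.17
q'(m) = 2*m - 1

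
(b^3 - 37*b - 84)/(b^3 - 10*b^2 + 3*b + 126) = (b + 4)/(b - 6)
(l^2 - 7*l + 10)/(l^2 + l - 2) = (l^2 - 7*l + 10)/(l^2 + l - 2)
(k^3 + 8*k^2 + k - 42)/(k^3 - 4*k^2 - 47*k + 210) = (k^2 + k - 6)/(k^2 - 11*k + 30)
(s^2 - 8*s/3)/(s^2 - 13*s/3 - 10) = s*(8 - 3*s)/(-3*s^2 + 13*s + 30)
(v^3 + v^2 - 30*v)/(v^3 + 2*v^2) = (v^2 + v - 30)/(v*(v + 2))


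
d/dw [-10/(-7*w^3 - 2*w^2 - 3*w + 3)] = 10*(-21*w^2 - 4*w - 3)/(7*w^3 + 2*w^2 + 3*w - 3)^2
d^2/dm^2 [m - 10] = 0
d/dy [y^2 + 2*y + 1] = 2*y + 2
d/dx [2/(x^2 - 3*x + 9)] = 2*(3 - 2*x)/(x^2 - 3*x + 9)^2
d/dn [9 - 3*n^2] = -6*n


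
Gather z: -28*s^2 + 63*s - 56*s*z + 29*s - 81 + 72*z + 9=-28*s^2 + 92*s + z*(72 - 56*s) - 72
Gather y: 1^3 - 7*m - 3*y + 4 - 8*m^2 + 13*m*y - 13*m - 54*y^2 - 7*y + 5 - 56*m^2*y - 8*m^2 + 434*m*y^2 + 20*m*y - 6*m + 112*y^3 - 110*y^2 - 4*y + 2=-16*m^2 - 26*m + 112*y^3 + y^2*(434*m - 164) + y*(-56*m^2 + 33*m - 14) + 12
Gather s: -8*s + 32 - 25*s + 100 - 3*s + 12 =144 - 36*s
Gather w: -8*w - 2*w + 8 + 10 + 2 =20 - 10*w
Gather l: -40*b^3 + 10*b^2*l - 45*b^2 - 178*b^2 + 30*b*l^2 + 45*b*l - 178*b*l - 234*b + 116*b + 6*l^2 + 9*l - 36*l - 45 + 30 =-40*b^3 - 223*b^2 - 118*b + l^2*(30*b + 6) + l*(10*b^2 - 133*b - 27) - 15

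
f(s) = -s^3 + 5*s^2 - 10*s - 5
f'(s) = -3*s^2 + 10*s - 10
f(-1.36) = 20.36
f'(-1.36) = -29.15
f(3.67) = -23.79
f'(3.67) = -13.71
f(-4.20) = 199.29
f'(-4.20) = -104.92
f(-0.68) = 4.43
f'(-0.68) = -18.19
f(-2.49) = 66.34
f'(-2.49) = -53.50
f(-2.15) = 49.55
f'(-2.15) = -45.37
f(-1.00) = 11.00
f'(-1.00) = -23.00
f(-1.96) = 41.34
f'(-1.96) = -41.12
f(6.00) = -101.00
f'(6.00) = -58.00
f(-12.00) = 2563.00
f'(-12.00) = -562.00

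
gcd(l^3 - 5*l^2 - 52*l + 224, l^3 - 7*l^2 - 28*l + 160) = l^2 - 12*l + 32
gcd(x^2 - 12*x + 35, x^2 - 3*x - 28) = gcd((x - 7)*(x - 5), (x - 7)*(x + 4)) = x - 7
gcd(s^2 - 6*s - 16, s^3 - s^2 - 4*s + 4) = s + 2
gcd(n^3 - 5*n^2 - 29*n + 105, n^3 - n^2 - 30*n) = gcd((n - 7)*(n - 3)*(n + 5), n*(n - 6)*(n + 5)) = n + 5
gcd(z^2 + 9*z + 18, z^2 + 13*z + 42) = z + 6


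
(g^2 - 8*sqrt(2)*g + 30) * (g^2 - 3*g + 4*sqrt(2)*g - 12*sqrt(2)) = g^4 - 4*sqrt(2)*g^3 - 3*g^3 - 34*g^2 + 12*sqrt(2)*g^2 + 102*g + 120*sqrt(2)*g - 360*sqrt(2)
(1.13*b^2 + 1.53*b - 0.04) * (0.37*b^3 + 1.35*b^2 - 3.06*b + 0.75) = 0.4181*b^5 + 2.0916*b^4 - 1.4071*b^3 - 3.8883*b^2 + 1.2699*b - 0.03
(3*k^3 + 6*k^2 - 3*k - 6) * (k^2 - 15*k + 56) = 3*k^5 - 39*k^4 + 75*k^3 + 375*k^2 - 78*k - 336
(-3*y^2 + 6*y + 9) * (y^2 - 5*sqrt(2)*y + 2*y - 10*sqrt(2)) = -3*y^4 + 15*sqrt(2)*y^3 + 21*y^2 - 105*sqrt(2)*y + 18*y - 90*sqrt(2)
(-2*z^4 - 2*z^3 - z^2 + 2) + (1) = -2*z^4 - 2*z^3 - z^2 + 3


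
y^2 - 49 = (y - 7)*(y + 7)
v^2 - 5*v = v*(v - 5)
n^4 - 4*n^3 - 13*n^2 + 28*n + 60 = (n - 5)*(n - 3)*(n + 2)^2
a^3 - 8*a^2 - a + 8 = (a - 8)*(a - 1)*(a + 1)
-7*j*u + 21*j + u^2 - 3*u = (-7*j + u)*(u - 3)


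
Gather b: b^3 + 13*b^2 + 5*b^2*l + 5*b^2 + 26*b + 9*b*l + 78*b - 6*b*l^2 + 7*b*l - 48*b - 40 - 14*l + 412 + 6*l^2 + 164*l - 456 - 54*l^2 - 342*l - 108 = b^3 + b^2*(5*l + 18) + b*(-6*l^2 + 16*l + 56) - 48*l^2 - 192*l - 192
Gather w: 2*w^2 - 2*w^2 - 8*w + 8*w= 0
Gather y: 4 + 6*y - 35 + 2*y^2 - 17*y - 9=2*y^2 - 11*y - 40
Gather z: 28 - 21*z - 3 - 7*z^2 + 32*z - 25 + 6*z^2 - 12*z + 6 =-z^2 - z + 6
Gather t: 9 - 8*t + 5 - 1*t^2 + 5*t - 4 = -t^2 - 3*t + 10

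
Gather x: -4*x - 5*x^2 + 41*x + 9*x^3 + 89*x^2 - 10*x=9*x^3 + 84*x^2 + 27*x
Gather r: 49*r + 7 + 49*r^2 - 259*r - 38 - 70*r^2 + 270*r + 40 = -21*r^2 + 60*r + 9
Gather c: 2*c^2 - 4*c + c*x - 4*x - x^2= 2*c^2 + c*(x - 4) - x^2 - 4*x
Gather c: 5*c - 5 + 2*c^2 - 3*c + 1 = 2*c^2 + 2*c - 4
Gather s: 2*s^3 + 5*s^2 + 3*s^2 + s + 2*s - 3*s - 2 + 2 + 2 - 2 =2*s^3 + 8*s^2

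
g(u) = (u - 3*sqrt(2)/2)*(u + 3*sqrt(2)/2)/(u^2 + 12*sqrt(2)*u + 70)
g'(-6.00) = -11.85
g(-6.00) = 7.54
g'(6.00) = 0.04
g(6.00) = 0.15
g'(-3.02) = -0.28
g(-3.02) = 0.17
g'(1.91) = 0.04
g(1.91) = -0.00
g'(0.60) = 0.03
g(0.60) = -0.05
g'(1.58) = 0.04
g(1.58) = -0.02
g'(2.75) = 0.04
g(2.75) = 0.02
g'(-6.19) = -18.32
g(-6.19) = 10.35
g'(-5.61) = -5.74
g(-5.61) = 4.30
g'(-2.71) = -0.21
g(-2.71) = 0.09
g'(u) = (-2*u - 12*sqrt(2))*(u - 3*sqrt(2)/2)*(u + 3*sqrt(2)/2)/(u^2 + 12*sqrt(2)*u + 70)^2 + (u - 3*sqrt(2)/2)/(u^2 + 12*sqrt(2)*u + 70) + (u + 3*sqrt(2)/2)/(u^2 + 12*sqrt(2)*u + 70)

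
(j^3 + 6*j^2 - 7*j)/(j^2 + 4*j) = (j^2 + 6*j - 7)/(j + 4)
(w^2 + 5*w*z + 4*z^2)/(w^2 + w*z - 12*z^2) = (-w - z)/(-w + 3*z)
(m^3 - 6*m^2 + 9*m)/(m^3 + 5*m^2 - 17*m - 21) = m*(m - 3)/(m^2 + 8*m + 7)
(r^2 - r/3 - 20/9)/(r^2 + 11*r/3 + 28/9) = (3*r - 5)/(3*r + 7)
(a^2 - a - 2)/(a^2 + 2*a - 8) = (a + 1)/(a + 4)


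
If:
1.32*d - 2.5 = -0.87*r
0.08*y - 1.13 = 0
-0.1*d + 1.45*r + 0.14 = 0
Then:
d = 1.87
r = 0.03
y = 14.12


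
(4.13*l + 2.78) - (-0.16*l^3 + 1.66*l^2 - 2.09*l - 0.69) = 0.16*l^3 - 1.66*l^2 + 6.22*l + 3.47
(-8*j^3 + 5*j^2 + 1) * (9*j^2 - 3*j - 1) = -72*j^5 + 69*j^4 - 7*j^3 + 4*j^2 - 3*j - 1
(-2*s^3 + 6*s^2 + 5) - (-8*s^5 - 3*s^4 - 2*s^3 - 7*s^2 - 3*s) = 8*s^5 + 3*s^4 + 13*s^2 + 3*s + 5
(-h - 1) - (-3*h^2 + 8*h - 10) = 3*h^2 - 9*h + 9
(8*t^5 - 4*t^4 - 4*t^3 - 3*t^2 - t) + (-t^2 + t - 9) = 8*t^5 - 4*t^4 - 4*t^3 - 4*t^2 - 9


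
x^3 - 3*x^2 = x^2*(x - 3)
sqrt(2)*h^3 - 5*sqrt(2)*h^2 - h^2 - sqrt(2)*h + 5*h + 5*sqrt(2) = (h - 5)*(h - sqrt(2))*(sqrt(2)*h + 1)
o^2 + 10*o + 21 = (o + 3)*(o + 7)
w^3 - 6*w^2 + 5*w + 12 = (w - 4)*(w - 3)*(w + 1)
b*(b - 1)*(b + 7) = b^3 + 6*b^2 - 7*b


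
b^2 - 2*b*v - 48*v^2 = (b - 8*v)*(b + 6*v)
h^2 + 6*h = h*(h + 6)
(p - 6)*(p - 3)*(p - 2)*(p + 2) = p^4 - 9*p^3 + 14*p^2 + 36*p - 72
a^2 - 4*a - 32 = (a - 8)*(a + 4)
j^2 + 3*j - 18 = (j - 3)*(j + 6)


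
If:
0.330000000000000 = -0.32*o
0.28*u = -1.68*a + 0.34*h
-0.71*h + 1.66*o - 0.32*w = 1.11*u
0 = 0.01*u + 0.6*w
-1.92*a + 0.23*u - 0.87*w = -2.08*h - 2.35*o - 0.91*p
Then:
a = 28.8926894701543*w - 0.487959004024145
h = 93.3521126760563*w - 2.41109154929577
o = -1.03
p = 7.1446446536361 - 136.294978663188*w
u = -60.0*w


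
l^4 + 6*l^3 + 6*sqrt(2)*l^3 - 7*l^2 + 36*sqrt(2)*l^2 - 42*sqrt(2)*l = l*(l - 1)*(l + 7)*(l + 6*sqrt(2))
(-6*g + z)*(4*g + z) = -24*g^2 - 2*g*z + z^2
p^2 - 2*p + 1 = (p - 1)^2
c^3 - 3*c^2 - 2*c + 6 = (c - 3)*(c - sqrt(2))*(c + sqrt(2))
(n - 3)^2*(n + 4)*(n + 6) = n^4 + 4*n^3 - 27*n^2 - 54*n + 216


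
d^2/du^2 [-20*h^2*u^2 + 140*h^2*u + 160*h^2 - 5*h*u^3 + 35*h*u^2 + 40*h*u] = 10*h*(-4*h - 3*u + 7)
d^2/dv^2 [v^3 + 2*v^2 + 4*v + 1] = 6*v + 4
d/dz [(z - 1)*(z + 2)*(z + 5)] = 3*z^2 + 12*z + 3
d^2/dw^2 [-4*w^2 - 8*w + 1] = -8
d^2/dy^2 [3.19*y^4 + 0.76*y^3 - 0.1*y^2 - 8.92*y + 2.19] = 38.28*y^2 + 4.56*y - 0.2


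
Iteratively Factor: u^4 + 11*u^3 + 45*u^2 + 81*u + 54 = (u + 3)*(u^3 + 8*u^2 + 21*u + 18) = (u + 3)^2*(u^2 + 5*u + 6) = (u + 2)*(u + 3)^2*(u + 3)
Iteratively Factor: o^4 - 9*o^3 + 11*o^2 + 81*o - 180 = (o - 3)*(o^3 - 6*o^2 - 7*o + 60) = (o - 5)*(o - 3)*(o^2 - o - 12) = (o - 5)*(o - 3)*(o + 3)*(o - 4)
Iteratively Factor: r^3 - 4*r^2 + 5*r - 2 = (r - 1)*(r^2 - 3*r + 2) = (r - 2)*(r - 1)*(r - 1)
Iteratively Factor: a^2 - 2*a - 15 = (a + 3)*(a - 5)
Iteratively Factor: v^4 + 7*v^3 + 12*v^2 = (v + 3)*(v^3 + 4*v^2) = (v + 3)*(v + 4)*(v^2) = v*(v + 3)*(v + 4)*(v)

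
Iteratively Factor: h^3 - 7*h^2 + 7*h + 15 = (h - 5)*(h^2 - 2*h - 3) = (h - 5)*(h + 1)*(h - 3)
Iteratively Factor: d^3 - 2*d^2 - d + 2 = (d + 1)*(d^2 - 3*d + 2) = (d - 1)*(d + 1)*(d - 2)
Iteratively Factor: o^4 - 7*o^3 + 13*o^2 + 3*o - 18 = (o - 3)*(o^3 - 4*o^2 + o + 6) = (o - 3)*(o + 1)*(o^2 - 5*o + 6) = (o - 3)^2*(o + 1)*(o - 2)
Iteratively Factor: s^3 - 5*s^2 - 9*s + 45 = (s - 3)*(s^2 - 2*s - 15) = (s - 5)*(s - 3)*(s + 3)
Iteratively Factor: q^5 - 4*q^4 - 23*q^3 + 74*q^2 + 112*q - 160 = (q + 4)*(q^4 - 8*q^3 + 9*q^2 + 38*q - 40) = (q + 2)*(q + 4)*(q^3 - 10*q^2 + 29*q - 20) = (q - 1)*(q + 2)*(q + 4)*(q^2 - 9*q + 20) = (q - 5)*(q - 1)*(q + 2)*(q + 4)*(q - 4)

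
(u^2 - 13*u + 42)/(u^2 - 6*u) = (u - 7)/u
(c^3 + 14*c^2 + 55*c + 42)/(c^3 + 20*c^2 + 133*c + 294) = (c + 1)/(c + 7)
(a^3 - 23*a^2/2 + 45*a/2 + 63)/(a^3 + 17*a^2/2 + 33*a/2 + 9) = (a^2 - 13*a + 42)/(a^2 + 7*a + 6)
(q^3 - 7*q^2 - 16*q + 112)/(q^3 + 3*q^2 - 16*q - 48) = (q - 7)/(q + 3)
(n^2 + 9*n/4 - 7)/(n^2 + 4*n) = (n - 7/4)/n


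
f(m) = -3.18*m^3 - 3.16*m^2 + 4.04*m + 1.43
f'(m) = -9.54*m^2 - 6.32*m + 4.04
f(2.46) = -55.10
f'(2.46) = -69.24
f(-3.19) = 59.61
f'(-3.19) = -72.88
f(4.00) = -236.49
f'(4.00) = -173.88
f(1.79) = -19.70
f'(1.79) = -37.84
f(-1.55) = -0.58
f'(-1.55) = -9.08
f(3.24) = -126.81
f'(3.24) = -116.58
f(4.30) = -292.46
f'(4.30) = -199.53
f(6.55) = -1001.30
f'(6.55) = -446.65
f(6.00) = -774.97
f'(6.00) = -377.32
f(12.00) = -5900.17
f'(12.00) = -1445.56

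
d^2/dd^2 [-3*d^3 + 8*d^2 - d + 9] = 16 - 18*d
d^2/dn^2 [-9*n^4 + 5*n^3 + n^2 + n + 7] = -108*n^2 + 30*n + 2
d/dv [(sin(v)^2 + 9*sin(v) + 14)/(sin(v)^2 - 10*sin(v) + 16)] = (-19*sin(v)^2 + 4*sin(v) + 284)*cos(v)/((sin(v) - 8)^2*(sin(v) - 2)^2)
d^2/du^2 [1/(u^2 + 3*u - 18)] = 2*(-u^2 - 3*u + (2*u + 3)^2 + 18)/(u^2 + 3*u - 18)^3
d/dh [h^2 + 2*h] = 2*h + 2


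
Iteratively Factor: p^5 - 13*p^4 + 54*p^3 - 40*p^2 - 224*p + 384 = (p - 4)*(p^4 - 9*p^3 + 18*p^2 + 32*p - 96) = (p - 4)^2*(p^3 - 5*p^2 - 2*p + 24) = (p - 4)^2*(p + 2)*(p^2 - 7*p + 12) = (p - 4)^2*(p - 3)*(p + 2)*(p - 4)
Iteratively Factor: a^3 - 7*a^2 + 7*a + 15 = (a + 1)*(a^2 - 8*a + 15) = (a - 3)*(a + 1)*(a - 5)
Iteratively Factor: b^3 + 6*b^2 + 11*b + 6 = (b + 1)*(b^2 + 5*b + 6) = (b + 1)*(b + 2)*(b + 3)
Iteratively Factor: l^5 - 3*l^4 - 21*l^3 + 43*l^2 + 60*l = (l + 1)*(l^4 - 4*l^3 - 17*l^2 + 60*l) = (l + 1)*(l + 4)*(l^3 - 8*l^2 + 15*l) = (l - 5)*(l + 1)*(l + 4)*(l^2 - 3*l) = l*(l - 5)*(l + 1)*(l + 4)*(l - 3)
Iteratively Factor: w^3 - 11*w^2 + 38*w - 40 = (w - 5)*(w^2 - 6*w + 8) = (w - 5)*(w - 2)*(w - 4)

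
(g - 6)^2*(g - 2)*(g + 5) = g^4 - 9*g^3 - 10*g^2 + 228*g - 360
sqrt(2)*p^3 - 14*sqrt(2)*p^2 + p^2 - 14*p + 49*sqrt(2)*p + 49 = (p - 7)^2*(sqrt(2)*p + 1)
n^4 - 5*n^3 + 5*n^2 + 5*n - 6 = (n - 3)*(n - 2)*(n - 1)*(n + 1)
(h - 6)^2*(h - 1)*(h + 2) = h^4 - 11*h^3 + 22*h^2 + 60*h - 72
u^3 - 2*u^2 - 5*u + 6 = (u - 3)*(u - 1)*(u + 2)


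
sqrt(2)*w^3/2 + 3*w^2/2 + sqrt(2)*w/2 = w*(w + sqrt(2))*(sqrt(2)*w/2 + 1/2)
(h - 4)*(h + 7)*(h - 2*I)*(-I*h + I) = -I*h^4 - 2*h^3 - 2*I*h^3 - 4*h^2 + 31*I*h^2 + 62*h - 28*I*h - 56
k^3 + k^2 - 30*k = k*(k - 5)*(k + 6)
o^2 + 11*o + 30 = (o + 5)*(o + 6)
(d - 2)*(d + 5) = d^2 + 3*d - 10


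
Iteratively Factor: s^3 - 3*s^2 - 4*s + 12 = (s - 3)*(s^2 - 4) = (s - 3)*(s + 2)*(s - 2)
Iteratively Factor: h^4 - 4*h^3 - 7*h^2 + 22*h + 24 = (h + 2)*(h^3 - 6*h^2 + 5*h + 12) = (h - 3)*(h + 2)*(h^2 - 3*h - 4) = (h - 4)*(h - 3)*(h + 2)*(h + 1)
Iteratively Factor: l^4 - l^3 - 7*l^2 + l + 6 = (l - 1)*(l^3 - 7*l - 6) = (l - 1)*(l + 1)*(l^2 - l - 6) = (l - 1)*(l + 1)*(l + 2)*(l - 3)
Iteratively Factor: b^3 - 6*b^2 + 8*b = (b)*(b^2 - 6*b + 8) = b*(b - 4)*(b - 2)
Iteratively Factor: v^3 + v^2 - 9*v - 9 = (v + 3)*(v^2 - 2*v - 3) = (v - 3)*(v + 3)*(v + 1)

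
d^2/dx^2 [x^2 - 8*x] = 2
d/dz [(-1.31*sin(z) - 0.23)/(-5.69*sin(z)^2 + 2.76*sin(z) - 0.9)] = (-7.4539*sin(z)^2 - 2.6174*sin(z) + 1.8138)*cos(z)/(32.3761*sin(z)^4 - 31.4088*sin(z)^3 + 17.8596*sin(z)^2 - 4.968*sin(z) + 0.81)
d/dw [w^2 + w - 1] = 2*w + 1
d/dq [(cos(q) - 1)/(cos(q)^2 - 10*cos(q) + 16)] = (cos(q)^2 - 2*cos(q) - 6)*sin(q)/(cos(q)^2 - 10*cos(q) + 16)^2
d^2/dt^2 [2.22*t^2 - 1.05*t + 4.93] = 4.44000000000000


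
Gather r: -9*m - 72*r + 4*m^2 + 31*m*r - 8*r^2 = 4*m^2 - 9*m - 8*r^2 + r*(31*m - 72)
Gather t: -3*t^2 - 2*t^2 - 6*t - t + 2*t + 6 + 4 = -5*t^2 - 5*t + 10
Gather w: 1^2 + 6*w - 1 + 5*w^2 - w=5*w^2 + 5*w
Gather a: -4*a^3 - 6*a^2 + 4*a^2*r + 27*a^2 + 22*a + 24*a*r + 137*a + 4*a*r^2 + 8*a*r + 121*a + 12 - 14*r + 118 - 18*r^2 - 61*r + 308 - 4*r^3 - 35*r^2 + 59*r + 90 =-4*a^3 + a^2*(4*r + 21) + a*(4*r^2 + 32*r + 280) - 4*r^3 - 53*r^2 - 16*r + 528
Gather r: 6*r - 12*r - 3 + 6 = 3 - 6*r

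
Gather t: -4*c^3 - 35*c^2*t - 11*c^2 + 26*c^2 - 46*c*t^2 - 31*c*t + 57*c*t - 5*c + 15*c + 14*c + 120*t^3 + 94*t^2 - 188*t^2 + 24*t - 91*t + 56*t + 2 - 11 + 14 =-4*c^3 + 15*c^2 + 24*c + 120*t^3 + t^2*(-46*c - 94) + t*(-35*c^2 + 26*c - 11) + 5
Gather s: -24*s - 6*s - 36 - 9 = -30*s - 45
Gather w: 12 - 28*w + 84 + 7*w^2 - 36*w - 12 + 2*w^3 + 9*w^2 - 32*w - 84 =2*w^3 + 16*w^2 - 96*w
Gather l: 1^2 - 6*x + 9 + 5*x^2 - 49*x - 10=5*x^2 - 55*x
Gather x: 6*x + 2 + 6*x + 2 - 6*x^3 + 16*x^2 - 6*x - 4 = -6*x^3 + 16*x^2 + 6*x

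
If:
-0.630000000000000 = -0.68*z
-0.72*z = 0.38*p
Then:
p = -1.76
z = 0.93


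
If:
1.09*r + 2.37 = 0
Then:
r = -2.17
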